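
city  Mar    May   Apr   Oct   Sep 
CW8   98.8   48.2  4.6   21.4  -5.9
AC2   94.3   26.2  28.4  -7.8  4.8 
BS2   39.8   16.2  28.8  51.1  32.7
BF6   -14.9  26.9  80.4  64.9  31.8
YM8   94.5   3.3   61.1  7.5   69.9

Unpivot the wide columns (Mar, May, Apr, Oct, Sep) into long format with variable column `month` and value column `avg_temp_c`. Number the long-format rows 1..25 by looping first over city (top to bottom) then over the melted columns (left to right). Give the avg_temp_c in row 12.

16.2

25 rows total (5 × 5). Row 12: index ⌊(12-1)/5⌋ = 2 into city → BS2; (12-1) mod 5 = 1 into the melted columns → May.
So row 12 is (BS2, May, 16.2); avg_temp_c = 16.2.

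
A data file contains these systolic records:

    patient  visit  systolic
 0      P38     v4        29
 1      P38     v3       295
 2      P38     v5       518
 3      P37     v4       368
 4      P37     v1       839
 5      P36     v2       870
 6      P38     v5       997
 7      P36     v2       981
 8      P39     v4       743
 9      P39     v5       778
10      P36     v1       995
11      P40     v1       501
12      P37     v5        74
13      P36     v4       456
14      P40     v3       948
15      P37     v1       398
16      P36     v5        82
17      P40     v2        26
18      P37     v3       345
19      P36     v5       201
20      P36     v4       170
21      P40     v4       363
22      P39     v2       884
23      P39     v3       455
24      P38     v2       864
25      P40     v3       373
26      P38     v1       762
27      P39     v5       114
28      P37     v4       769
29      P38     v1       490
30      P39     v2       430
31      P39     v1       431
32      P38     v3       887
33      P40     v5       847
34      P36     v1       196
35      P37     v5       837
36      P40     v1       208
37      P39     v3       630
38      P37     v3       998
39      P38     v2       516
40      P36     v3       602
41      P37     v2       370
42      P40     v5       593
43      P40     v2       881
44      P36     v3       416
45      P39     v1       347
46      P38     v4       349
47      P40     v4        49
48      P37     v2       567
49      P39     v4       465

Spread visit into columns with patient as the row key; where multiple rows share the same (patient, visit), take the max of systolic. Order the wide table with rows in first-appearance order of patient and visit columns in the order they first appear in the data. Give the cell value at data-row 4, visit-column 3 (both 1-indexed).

With rows in first-appearance order of patient, row 4 is patient=P39. visit columns in first-appearance order: v4, v3, v5, v1, v2; column 3 is v5.
Long rows with patient=P39, visit=v5: max(778, 114) = 778.

778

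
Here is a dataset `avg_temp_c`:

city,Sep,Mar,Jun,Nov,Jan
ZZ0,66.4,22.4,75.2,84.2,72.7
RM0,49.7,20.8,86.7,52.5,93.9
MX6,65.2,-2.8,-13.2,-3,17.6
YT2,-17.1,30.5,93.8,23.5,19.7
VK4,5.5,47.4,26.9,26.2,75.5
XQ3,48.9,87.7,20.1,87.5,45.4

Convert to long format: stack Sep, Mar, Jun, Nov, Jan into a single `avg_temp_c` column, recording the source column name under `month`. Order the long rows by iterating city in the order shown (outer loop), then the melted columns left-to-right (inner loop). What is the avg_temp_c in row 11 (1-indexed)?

30 rows total (6 × 5). Row 11: index ⌊(11-1)/5⌋ = 2 into city → MX6; (11-1) mod 5 = 0 into the melted columns → Sep.
So row 11 is (MX6, Sep, 65.2); avg_temp_c = 65.2.

65.2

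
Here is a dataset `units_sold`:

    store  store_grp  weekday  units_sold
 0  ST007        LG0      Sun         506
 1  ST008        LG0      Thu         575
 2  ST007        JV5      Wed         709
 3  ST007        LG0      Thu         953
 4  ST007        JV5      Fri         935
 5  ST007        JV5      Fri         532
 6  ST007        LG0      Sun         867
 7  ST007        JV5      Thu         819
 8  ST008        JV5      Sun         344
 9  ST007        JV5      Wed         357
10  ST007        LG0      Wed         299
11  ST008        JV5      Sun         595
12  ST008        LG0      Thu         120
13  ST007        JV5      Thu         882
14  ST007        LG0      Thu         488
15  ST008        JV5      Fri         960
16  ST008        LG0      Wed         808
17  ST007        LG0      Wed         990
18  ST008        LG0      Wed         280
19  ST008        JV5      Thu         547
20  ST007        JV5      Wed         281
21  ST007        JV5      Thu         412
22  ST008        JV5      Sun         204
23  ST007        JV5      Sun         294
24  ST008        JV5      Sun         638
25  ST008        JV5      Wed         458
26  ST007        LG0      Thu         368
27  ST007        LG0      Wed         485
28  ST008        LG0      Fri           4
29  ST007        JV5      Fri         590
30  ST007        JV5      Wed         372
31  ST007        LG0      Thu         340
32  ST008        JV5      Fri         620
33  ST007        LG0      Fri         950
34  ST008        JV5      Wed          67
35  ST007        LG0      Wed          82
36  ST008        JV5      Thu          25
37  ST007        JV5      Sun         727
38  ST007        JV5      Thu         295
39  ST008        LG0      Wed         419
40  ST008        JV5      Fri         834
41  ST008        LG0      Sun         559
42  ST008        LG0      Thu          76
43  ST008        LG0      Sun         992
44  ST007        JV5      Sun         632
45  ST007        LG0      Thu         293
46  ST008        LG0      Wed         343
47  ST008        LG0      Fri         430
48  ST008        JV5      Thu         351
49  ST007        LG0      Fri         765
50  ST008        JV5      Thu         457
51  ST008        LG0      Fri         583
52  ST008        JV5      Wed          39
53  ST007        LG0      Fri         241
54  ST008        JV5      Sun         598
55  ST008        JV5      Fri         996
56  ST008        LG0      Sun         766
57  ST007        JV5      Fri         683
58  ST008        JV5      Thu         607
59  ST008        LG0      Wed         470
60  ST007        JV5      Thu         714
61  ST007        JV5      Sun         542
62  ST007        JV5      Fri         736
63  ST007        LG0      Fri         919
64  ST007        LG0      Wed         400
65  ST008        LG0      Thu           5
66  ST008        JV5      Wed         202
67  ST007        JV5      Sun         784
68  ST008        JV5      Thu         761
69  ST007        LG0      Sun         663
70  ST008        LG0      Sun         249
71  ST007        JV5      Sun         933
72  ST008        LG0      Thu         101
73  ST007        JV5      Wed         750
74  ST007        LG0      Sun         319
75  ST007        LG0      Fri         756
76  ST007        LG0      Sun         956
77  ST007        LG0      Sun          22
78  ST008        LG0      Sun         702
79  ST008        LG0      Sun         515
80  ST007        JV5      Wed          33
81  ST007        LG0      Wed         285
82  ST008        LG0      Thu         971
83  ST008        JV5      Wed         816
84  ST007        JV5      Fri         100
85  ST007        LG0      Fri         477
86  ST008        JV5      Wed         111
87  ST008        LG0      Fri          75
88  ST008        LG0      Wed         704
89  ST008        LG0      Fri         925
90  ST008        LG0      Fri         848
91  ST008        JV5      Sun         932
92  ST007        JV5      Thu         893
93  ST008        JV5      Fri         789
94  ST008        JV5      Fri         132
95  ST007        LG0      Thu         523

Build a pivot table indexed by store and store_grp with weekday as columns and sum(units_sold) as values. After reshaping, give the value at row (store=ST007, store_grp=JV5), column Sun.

3912

Rows with store=ST007, store_grp=JV5 and weekday=Sun: units_sold values are 294, 727, 632, 542, 784, 933.
294 + 727 + 632 + 542 + 784 + 933 = 3912.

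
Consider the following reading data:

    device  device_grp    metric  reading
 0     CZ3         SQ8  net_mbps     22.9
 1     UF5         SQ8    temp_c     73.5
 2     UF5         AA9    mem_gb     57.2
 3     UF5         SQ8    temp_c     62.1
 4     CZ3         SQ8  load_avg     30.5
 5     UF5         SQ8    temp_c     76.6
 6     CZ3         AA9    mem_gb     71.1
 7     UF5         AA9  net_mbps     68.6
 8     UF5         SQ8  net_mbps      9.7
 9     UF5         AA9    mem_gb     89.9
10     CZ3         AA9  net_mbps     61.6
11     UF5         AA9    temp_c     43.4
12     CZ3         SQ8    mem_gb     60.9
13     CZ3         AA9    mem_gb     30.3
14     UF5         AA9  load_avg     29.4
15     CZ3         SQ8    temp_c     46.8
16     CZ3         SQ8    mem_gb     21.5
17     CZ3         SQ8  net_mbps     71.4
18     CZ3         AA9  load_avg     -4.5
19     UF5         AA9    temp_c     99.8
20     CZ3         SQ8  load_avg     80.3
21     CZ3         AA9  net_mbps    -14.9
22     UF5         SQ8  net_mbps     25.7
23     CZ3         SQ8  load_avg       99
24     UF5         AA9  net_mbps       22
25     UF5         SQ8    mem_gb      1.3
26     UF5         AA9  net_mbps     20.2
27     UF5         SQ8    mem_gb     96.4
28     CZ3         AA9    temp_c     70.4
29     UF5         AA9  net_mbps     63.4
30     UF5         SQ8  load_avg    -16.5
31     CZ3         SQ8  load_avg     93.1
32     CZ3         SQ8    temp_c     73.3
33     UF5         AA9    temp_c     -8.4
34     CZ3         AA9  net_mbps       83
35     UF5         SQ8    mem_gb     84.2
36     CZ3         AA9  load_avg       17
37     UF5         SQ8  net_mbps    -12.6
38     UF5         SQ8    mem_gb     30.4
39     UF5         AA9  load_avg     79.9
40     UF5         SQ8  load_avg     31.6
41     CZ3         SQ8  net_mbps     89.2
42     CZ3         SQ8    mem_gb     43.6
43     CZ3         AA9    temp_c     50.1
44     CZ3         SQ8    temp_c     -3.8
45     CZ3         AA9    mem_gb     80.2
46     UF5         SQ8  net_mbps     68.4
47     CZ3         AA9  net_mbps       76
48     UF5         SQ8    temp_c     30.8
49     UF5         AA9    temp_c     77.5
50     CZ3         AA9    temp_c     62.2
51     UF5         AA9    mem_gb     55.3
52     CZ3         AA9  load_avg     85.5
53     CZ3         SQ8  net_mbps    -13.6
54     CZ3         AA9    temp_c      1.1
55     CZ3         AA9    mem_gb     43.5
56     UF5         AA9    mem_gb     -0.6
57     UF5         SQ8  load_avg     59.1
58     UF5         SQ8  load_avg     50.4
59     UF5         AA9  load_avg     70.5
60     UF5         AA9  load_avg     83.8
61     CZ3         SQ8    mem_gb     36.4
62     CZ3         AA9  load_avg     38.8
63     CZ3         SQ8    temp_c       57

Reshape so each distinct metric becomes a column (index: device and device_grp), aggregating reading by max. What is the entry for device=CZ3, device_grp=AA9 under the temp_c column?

Rows with device=CZ3, device_grp=AA9 and metric=temp_c: reading values are 70.4, 50.1, 62.2, 1.1.
max(70.4, 50.1, 62.2, 1.1) = 70.4.

70.4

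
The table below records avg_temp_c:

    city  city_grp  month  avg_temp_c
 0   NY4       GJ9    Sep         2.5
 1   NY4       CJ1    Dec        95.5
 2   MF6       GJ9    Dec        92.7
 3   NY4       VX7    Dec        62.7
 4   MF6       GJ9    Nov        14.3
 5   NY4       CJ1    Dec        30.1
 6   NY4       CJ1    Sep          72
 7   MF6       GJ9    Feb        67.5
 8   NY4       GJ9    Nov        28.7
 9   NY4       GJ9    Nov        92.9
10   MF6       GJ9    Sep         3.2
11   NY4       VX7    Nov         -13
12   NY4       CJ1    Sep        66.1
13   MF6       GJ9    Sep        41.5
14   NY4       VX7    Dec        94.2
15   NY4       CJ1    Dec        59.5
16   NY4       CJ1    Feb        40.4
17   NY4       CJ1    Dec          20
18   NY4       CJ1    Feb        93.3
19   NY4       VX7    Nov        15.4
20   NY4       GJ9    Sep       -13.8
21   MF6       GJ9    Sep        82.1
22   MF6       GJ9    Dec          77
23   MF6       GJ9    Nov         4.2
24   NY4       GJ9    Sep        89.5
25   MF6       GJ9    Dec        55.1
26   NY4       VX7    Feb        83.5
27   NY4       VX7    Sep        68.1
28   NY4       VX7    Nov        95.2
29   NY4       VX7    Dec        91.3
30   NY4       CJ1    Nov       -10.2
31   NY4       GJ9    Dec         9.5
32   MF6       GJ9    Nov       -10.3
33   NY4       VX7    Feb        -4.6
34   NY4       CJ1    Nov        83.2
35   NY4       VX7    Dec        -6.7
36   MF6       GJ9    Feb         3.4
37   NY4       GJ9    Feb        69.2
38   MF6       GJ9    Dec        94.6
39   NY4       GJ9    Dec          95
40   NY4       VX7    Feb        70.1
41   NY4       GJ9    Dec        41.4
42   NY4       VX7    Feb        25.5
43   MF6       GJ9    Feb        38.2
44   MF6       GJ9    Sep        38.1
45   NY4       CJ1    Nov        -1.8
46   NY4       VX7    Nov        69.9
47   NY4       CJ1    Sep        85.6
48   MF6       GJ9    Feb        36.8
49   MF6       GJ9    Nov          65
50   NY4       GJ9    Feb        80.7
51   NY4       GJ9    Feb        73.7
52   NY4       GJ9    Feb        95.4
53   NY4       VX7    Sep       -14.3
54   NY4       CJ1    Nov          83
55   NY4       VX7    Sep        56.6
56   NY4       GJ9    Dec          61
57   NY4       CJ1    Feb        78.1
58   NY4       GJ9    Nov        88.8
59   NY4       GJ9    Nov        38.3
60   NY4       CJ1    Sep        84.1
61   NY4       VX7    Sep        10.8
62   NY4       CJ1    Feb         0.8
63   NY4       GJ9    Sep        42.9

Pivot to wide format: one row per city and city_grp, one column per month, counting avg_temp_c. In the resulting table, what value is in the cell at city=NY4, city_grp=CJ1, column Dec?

Rows with city=NY4, city_grp=CJ1 and month=Dec: avg_temp_c values are 95.5, 30.1, 59.5, 20.
4 rows match — count = 4.

4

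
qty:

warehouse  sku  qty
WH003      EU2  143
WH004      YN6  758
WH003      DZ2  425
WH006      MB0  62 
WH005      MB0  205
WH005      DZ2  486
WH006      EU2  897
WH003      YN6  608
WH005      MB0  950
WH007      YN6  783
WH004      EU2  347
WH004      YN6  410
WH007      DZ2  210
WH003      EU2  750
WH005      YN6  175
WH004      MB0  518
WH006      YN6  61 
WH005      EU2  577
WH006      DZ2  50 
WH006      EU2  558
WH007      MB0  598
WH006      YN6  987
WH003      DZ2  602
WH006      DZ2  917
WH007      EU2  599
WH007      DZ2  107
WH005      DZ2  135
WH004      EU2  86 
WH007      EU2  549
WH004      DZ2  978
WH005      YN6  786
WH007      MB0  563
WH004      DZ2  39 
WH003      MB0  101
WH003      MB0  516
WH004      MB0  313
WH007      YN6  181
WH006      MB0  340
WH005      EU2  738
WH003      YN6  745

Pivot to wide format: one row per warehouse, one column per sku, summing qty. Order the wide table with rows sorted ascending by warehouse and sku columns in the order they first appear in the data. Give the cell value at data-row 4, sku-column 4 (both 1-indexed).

402

With rows sorted ascending by warehouse, row 4 is warehouse=WH006. sku columns in first-appearance order: EU2, YN6, DZ2, MB0; column 4 is MB0.
Long rows with warehouse=WH006, sku=MB0: 62 + 340 = 402.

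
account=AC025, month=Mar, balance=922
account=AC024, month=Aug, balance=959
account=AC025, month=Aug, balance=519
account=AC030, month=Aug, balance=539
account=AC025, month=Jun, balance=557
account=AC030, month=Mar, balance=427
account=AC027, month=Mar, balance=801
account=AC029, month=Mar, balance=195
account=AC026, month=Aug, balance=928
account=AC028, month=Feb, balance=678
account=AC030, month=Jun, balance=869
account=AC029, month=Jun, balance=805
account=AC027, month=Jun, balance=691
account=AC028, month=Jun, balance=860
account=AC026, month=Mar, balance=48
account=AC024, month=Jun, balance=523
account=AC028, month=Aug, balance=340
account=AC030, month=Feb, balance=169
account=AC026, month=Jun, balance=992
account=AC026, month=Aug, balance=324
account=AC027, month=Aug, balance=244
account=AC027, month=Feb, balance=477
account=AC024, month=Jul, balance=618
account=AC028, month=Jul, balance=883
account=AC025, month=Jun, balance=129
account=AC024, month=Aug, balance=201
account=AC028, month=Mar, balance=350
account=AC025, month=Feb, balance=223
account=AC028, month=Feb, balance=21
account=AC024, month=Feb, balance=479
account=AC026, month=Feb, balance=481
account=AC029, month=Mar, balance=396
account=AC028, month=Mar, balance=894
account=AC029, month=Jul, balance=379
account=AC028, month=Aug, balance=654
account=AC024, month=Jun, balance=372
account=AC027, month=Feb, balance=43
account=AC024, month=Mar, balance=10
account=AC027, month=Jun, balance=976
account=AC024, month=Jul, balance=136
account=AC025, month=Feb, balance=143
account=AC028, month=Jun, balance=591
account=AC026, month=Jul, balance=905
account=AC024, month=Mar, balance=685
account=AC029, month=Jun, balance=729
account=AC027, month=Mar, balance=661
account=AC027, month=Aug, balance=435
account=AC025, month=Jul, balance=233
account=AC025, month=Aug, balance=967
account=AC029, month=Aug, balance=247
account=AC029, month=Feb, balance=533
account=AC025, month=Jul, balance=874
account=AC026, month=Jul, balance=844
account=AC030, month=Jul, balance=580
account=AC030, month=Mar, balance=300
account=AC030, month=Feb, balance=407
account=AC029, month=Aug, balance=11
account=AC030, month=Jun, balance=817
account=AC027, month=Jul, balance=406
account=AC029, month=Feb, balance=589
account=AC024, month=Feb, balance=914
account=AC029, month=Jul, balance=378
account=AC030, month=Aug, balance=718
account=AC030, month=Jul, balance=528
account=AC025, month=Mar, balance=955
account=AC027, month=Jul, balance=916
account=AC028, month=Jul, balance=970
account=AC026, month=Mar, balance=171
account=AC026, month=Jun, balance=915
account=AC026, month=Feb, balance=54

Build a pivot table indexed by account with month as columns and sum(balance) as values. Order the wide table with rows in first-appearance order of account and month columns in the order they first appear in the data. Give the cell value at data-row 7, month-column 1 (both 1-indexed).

1244

With rows in first-appearance order of account, row 7 is account=AC028. month columns in first-appearance order: Mar, Aug, Jun, Feb, Jul; column 1 is Mar.
Long rows with account=AC028, month=Mar: 350 + 894 = 1244.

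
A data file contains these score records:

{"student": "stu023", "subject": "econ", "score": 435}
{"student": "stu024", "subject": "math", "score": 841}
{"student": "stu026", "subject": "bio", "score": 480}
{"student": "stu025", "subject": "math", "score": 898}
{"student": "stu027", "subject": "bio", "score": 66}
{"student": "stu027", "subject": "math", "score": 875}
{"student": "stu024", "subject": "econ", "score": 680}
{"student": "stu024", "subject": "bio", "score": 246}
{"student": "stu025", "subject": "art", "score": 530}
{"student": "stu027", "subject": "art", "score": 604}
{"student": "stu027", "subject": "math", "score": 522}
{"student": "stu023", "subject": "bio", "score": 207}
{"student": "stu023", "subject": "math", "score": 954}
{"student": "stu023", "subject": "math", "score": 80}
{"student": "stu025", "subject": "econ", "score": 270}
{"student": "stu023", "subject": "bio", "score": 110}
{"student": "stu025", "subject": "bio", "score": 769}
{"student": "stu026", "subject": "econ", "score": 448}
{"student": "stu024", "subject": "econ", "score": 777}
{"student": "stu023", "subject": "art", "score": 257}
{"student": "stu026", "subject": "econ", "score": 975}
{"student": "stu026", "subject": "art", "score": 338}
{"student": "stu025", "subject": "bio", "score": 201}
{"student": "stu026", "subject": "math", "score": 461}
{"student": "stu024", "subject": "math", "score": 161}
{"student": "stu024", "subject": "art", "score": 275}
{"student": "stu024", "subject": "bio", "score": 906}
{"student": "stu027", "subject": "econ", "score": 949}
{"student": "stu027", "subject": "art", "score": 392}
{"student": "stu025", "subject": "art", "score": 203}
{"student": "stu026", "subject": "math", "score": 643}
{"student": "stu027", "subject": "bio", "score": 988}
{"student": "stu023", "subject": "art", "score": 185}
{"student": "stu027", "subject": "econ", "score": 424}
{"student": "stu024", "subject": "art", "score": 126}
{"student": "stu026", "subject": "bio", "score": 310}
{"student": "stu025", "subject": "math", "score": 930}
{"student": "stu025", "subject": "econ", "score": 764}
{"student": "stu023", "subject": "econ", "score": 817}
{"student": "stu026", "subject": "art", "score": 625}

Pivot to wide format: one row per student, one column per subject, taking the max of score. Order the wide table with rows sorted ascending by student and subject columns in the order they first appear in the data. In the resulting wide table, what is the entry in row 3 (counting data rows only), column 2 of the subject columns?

930

With rows sorted ascending by student, row 3 is student=stu025. subject columns in first-appearance order: econ, math, bio, art; column 2 is math.
Long rows with student=stu025, subject=math: max(898, 930) = 930.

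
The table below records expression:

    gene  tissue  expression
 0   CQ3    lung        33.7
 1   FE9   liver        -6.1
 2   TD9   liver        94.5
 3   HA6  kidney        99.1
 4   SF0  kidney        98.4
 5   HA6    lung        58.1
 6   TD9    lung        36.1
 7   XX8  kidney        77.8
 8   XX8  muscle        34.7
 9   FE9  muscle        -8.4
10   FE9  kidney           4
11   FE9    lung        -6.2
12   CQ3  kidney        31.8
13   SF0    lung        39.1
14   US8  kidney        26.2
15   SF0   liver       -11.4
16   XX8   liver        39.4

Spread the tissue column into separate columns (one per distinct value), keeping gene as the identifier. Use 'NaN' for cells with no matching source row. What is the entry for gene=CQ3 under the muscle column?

NaN

No long-format row has gene=CQ3 and tissue=muscle, so the cell is NaN.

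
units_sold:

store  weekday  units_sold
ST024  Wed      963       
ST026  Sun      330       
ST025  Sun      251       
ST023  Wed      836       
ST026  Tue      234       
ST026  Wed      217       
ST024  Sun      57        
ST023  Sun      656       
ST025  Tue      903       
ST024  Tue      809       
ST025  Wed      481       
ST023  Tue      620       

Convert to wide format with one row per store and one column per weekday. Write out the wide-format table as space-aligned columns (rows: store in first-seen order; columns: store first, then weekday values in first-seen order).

Columns: store plus the 3 distinct weekday values (Wed, Sun, Tue).
For example, row ST024 column Wed takes units_sold=963 from the long row (ST024, Wed).

store  Wed  Sun  Tue
ST024  963  57   809
ST026  217  330  234
ST025  481  251  903
ST023  836  656  620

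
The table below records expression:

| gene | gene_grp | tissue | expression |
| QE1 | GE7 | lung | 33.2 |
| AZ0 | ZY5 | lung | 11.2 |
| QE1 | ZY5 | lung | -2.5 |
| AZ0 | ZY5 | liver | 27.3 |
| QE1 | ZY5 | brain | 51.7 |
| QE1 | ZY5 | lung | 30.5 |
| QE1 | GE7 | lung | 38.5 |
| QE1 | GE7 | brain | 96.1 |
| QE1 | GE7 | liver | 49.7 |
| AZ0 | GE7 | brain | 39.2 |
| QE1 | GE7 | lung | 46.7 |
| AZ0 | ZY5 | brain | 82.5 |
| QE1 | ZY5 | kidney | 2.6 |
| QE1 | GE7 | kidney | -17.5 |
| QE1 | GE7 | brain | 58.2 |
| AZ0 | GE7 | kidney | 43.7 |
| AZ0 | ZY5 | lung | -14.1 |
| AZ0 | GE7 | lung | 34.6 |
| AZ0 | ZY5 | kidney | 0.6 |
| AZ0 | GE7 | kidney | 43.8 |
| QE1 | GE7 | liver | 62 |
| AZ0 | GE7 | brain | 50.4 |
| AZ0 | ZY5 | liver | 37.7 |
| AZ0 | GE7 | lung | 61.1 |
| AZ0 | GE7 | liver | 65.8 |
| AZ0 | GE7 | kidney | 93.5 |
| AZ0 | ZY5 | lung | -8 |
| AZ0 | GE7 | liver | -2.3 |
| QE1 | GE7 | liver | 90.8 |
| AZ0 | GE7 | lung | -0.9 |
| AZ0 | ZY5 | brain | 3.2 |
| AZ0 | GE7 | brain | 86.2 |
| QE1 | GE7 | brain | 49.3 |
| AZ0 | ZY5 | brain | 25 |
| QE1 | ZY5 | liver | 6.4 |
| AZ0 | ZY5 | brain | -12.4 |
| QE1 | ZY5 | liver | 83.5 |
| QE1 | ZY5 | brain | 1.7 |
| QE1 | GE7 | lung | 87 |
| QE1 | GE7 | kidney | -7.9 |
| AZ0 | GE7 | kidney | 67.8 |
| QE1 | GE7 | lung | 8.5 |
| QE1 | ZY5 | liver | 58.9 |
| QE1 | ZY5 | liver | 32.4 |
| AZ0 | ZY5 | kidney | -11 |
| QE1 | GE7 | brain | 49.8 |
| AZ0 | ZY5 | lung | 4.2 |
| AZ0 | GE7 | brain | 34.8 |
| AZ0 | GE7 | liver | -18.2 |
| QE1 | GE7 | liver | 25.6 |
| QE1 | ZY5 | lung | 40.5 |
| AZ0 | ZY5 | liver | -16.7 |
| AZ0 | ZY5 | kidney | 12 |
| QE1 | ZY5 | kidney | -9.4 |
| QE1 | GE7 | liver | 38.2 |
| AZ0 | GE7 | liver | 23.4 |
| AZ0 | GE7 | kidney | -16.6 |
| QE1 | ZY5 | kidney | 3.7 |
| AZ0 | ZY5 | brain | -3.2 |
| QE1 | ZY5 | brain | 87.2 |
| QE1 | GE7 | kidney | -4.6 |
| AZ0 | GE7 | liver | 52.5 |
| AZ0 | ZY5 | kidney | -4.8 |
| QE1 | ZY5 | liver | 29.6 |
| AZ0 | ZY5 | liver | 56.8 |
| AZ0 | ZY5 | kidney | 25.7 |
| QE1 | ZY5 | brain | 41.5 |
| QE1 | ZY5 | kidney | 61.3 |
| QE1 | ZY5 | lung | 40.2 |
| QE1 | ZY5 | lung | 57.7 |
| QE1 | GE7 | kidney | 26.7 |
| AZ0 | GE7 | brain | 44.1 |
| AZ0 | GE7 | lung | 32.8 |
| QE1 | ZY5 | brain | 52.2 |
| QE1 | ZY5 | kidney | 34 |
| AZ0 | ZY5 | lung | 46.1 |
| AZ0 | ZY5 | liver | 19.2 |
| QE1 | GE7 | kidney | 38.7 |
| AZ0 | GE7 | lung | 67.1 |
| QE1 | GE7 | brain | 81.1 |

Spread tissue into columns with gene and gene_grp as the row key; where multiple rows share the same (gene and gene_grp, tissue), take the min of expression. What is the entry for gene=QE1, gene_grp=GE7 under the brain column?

Rows with gene=QE1, gene_grp=GE7 and tissue=brain: expression values are 96.1, 58.2, 49.3, 49.8, 81.1.
min(96.1, 58.2, 49.3, 49.8, 81.1) = 49.3.

49.3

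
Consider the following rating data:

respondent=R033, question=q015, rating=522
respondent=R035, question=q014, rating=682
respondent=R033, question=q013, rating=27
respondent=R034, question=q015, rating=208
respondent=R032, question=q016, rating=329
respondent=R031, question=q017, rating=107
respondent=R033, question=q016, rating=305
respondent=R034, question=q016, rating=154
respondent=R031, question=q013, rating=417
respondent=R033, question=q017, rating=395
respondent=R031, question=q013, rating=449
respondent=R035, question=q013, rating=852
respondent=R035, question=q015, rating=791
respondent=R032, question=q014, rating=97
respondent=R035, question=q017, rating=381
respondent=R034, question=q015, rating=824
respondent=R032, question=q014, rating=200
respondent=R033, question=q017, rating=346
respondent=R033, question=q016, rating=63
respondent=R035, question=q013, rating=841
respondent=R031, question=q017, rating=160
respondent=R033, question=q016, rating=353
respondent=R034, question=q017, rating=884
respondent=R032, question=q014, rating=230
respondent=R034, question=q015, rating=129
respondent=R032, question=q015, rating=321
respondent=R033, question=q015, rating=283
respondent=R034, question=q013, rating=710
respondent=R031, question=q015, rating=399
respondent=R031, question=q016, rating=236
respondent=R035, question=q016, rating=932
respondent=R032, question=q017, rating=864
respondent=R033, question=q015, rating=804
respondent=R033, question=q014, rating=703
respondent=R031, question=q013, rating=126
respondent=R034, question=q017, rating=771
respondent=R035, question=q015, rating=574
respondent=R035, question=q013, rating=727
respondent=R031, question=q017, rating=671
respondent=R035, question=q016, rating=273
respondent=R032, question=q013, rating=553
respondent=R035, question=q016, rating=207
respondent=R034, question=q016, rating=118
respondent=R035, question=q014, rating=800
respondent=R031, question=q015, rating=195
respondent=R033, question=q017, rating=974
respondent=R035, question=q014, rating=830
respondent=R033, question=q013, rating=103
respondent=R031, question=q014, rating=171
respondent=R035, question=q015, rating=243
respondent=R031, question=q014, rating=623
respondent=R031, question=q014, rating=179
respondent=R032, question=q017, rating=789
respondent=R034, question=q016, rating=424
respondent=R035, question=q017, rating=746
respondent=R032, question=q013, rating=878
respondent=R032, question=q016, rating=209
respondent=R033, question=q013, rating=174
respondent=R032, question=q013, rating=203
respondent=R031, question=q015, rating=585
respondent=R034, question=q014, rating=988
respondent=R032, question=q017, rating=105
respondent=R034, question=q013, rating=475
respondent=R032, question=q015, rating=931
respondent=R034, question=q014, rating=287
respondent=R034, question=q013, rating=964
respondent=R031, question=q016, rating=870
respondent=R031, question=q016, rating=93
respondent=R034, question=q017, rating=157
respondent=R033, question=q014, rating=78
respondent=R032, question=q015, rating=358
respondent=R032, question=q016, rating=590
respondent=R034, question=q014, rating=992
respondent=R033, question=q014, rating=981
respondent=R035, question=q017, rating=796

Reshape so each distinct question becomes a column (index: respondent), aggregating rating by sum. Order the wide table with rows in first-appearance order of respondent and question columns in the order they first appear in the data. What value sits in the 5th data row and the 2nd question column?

973

With rows in first-appearance order of respondent, row 5 is respondent=R031. question columns in first-appearance order: q015, q014, q013, q016, q017; column 2 is q014.
Long rows with respondent=R031, question=q014: 171 + 623 + 179 = 973.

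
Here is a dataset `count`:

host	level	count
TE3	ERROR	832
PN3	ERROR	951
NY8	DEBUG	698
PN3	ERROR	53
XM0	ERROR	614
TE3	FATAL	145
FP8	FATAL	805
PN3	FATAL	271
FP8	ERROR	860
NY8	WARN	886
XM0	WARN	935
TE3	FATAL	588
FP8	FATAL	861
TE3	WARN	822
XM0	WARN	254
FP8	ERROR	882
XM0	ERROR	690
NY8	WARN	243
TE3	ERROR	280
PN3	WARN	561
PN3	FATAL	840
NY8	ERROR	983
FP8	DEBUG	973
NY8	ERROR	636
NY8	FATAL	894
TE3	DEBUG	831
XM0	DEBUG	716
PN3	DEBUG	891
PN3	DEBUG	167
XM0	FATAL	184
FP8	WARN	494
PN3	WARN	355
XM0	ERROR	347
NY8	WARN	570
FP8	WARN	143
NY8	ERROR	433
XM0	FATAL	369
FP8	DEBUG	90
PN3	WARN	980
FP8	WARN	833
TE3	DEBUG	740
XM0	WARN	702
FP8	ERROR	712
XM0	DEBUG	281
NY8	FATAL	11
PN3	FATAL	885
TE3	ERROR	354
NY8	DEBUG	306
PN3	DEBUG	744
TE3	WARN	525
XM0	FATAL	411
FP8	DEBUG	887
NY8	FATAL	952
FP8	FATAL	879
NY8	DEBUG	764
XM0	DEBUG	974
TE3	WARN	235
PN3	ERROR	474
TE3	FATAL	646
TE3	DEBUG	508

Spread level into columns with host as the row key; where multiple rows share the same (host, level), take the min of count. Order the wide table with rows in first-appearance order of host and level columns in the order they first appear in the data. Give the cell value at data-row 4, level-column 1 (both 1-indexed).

347

With rows in first-appearance order of host, row 4 is host=XM0. level columns in first-appearance order: ERROR, DEBUG, FATAL, WARN; column 1 is ERROR.
Long rows with host=XM0, level=ERROR: min(614, 690, 347) = 347.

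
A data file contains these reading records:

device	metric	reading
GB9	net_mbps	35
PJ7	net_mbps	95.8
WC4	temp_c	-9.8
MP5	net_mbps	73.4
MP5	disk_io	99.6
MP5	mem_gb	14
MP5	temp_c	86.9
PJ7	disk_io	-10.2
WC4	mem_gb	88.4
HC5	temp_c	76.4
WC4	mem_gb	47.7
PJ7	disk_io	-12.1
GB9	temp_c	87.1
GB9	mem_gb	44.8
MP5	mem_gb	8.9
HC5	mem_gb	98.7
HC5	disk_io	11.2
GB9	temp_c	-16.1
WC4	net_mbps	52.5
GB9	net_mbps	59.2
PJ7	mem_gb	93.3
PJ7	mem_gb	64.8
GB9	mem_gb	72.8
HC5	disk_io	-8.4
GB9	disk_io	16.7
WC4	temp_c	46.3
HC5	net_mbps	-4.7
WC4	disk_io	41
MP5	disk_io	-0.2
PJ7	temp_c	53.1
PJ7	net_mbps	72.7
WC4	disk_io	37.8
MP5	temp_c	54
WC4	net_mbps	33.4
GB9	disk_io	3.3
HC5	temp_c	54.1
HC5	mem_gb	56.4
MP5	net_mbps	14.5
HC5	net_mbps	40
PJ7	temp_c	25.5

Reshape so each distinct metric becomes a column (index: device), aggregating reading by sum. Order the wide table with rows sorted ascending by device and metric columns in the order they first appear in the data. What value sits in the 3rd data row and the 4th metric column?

22.9

With rows sorted ascending by device, row 3 is device=MP5. metric columns in first-appearance order: net_mbps, temp_c, disk_io, mem_gb; column 4 is mem_gb.
Long rows with device=MP5, metric=mem_gb: 14 + 8.9 = 22.9.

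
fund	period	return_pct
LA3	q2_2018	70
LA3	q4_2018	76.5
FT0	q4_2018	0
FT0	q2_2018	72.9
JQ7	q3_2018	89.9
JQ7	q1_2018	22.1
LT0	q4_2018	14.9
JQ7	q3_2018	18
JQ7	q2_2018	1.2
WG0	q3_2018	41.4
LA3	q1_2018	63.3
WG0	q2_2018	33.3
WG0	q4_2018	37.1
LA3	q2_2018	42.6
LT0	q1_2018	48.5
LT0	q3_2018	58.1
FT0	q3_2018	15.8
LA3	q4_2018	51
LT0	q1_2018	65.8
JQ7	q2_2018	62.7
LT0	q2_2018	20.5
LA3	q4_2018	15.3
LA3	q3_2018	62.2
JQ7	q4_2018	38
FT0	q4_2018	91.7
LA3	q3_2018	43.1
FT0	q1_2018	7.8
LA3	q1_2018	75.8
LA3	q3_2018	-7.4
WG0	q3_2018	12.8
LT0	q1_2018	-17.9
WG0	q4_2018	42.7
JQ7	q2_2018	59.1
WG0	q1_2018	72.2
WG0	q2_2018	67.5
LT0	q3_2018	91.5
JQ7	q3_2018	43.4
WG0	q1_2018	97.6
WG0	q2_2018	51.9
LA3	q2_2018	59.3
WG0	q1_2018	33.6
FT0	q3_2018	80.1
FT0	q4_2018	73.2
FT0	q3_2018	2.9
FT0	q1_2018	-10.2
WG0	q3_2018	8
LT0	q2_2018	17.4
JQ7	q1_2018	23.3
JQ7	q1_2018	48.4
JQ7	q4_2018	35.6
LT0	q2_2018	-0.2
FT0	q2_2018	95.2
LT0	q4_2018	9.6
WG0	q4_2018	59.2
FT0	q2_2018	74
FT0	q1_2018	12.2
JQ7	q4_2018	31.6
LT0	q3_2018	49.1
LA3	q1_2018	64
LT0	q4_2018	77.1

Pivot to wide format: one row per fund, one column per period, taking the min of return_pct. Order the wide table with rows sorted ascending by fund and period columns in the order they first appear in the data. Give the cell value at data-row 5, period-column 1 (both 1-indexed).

33.3

With rows sorted ascending by fund, row 5 is fund=WG0. period columns in first-appearance order: q2_2018, q4_2018, q3_2018, q1_2018; column 1 is q2_2018.
Long rows with fund=WG0, period=q2_2018: min(33.3, 67.5, 51.9) = 33.3.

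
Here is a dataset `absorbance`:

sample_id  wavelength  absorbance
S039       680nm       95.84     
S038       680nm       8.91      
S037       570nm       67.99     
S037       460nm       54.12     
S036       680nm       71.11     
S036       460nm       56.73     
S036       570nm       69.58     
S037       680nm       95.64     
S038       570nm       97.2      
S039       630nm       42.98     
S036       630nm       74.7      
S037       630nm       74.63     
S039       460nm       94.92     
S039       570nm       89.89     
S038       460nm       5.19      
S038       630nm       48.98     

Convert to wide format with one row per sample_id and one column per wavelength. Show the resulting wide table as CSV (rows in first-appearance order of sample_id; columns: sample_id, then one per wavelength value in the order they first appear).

Columns: sample_id plus the 4 distinct wavelength values (680nm, 570nm, 460nm, 630nm).
For example, row S039 column 680nm takes absorbance=95.84 from the long row (S039, 680nm).

sample_id,680nm,570nm,460nm,630nm
S039,95.84,89.89,94.92,42.98
S038,8.91,97.2,5.19,48.98
S037,95.64,67.99,54.12,74.63
S036,71.11,69.58,56.73,74.7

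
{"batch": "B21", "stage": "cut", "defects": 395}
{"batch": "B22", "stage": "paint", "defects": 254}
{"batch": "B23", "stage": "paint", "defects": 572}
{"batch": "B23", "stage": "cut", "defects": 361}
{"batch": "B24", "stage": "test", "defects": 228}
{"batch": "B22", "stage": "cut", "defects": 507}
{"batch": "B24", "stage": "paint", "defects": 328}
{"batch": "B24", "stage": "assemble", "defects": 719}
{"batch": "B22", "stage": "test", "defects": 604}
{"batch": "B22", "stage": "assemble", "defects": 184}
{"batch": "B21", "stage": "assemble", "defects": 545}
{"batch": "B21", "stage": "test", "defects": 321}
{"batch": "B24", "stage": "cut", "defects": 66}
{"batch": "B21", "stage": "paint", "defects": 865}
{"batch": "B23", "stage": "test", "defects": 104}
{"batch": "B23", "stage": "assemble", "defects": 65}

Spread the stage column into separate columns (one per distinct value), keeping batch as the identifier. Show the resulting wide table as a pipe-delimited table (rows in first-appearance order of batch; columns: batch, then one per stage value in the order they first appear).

Columns: batch plus the 4 distinct stage values (cut, paint, test, assemble).
For example, row B21 column cut takes defects=395 from the long row (B21, cut).

| batch | cut | paint | test | assemble |
| B21 | 395 | 865 | 321 | 545 |
| B22 | 507 | 254 | 604 | 184 |
| B23 | 361 | 572 | 104 | 65 |
| B24 | 66 | 328 | 228 | 719 |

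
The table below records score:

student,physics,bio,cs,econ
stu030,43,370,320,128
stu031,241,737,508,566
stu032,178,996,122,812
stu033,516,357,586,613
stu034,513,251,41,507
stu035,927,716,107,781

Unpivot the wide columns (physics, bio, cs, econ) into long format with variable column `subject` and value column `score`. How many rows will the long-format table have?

24

6 student values × 4 melted columns = 24 rows.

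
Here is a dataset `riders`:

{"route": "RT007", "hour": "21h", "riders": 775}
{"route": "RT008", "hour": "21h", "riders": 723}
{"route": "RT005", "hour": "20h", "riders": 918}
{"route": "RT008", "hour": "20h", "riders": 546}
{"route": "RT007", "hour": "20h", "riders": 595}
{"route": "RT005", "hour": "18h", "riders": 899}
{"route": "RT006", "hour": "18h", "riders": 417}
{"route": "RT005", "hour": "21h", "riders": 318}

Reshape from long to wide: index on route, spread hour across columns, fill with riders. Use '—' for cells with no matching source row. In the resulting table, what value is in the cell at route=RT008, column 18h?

No long-format row has route=RT008 and hour=18h, so the cell is —.

—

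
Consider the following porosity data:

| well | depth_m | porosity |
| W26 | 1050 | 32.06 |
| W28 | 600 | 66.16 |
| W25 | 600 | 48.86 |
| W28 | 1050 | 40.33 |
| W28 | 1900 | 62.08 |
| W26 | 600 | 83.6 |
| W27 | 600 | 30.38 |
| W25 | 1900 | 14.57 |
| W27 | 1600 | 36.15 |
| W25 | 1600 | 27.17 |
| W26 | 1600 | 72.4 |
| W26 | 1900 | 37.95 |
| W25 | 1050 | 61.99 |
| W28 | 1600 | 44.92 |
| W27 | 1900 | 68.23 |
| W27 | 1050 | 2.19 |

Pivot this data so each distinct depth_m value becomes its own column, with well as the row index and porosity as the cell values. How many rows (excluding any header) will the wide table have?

4 distinct well values → 4 rows.

4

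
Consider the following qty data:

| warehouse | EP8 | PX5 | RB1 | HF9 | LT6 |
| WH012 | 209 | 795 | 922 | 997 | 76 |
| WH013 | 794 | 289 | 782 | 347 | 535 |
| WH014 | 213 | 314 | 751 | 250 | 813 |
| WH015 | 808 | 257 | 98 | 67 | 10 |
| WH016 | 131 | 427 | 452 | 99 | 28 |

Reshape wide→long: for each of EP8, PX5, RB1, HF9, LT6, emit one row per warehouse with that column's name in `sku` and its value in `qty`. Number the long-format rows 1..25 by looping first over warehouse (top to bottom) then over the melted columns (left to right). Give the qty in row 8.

782

25 rows total (5 × 5). Row 8: index ⌊(8-1)/5⌋ = 1 into warehouse → WH013; (8-1) mod 5 = 2 into the melted columns → RB1.
So row 8 is (WH013, RB1, 782); qty = 782.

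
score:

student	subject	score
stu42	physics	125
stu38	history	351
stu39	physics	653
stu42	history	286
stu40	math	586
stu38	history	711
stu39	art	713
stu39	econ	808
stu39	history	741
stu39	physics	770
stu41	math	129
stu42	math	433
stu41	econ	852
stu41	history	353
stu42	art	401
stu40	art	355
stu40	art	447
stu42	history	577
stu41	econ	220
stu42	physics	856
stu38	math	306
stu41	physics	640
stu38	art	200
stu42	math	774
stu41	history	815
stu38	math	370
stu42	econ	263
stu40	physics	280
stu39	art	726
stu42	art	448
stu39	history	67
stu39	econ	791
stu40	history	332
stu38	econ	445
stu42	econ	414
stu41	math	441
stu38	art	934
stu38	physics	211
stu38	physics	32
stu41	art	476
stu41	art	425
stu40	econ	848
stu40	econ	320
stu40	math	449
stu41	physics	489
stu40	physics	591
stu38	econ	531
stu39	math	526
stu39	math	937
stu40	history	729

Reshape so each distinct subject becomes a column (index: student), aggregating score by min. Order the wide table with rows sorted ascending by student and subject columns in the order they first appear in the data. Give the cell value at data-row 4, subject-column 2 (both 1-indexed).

353

With rows sorted ascending by student, row 4 is student=stu41. subject columns in first-appearance order: physics, history, math, art, econ; column 2 is history.
Long rows with student=stu41, subject=history: min(353, 815) = 353.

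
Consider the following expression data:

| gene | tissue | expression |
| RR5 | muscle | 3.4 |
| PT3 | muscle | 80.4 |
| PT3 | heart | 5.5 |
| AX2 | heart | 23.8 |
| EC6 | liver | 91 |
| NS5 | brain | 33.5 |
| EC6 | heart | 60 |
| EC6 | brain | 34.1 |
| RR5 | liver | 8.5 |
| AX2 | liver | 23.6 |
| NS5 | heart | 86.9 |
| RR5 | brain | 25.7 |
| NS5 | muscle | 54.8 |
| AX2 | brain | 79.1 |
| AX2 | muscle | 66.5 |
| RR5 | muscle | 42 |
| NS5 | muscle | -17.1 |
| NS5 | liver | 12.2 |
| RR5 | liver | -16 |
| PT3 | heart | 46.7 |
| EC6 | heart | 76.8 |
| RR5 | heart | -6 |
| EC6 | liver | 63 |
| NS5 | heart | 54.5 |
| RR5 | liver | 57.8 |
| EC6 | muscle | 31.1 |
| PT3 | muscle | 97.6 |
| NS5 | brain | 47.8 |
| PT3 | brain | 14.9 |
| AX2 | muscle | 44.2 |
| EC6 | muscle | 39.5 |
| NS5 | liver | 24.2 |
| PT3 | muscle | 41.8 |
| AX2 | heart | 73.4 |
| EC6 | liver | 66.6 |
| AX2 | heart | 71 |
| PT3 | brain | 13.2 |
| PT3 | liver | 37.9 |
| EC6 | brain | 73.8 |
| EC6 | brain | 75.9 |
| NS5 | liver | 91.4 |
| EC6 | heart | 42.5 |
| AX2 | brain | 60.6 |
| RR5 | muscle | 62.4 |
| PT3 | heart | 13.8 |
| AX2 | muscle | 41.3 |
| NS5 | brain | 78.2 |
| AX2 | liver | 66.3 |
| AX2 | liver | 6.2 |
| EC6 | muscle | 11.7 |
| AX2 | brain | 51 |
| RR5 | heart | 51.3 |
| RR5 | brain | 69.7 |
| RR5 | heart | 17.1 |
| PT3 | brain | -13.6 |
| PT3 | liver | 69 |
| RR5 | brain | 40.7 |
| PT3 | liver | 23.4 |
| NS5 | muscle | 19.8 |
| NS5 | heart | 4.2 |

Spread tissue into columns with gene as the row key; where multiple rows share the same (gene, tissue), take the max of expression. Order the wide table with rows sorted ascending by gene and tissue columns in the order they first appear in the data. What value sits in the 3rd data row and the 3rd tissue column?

91.4

With rows sorted ascending by gene, row 3 is gene=NS5. tissue columns in first-appearance order: muscle, heart, liver, brain; column 3 is liver.
Long rows with gene=NS5, tissue=liver: max(12.2, 24.2, 91.4) = 91.4.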